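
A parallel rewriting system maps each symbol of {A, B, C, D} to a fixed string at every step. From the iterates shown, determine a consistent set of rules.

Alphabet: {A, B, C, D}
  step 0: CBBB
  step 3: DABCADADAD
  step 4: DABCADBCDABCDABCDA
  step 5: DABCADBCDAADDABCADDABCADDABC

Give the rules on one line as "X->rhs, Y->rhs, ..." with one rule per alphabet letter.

A->BC, B->A, C->D, D->DA

  step 4 ⇒ step 5: DABCADBCDABCDABCDA ⇒ DA·BC·A·D·BC·DA·A·D·DA·BC·A·D·DA·BC·A·D·DA·BC
    A ↦ BC
    B ↦ A
    C ↦ D
    D ↦ DA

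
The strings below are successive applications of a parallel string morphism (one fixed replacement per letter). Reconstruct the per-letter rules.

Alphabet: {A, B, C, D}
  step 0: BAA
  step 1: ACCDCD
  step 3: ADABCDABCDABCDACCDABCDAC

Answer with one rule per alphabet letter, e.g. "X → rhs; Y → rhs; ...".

  step 0 ⇒ step 1: BAA ⇒ AC·CD·CD
    A ↦ CD
    B ↦ AC
    C ↦ AD  (constrained at step 1)
    D ↦ AB  (constrained at step 1)

A->CD, B->AC, C->AD, D->AB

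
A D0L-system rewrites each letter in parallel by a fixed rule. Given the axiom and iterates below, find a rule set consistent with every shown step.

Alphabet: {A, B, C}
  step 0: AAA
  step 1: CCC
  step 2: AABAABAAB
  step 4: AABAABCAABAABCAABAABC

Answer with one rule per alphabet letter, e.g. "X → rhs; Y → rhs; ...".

  step 1 ⇒ step 2: CCC ⇒ AAB·AAB·AAB
    C ↦ AAB
  step 0 ⇒ step 1: AAA ⇒ C·C·C
    A ↦ C
    B ↦ A  (constrained at step 2)

A->C, B->A, C->AAB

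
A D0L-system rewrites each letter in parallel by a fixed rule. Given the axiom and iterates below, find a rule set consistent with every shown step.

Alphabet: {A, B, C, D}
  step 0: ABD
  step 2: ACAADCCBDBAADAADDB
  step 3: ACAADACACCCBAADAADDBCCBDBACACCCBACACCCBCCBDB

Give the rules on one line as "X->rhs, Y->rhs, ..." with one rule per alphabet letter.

A->AC, B->DB, C->AAD, D->CCB

  step 2 ⇒ step 3: ACAADCCBDBAADAADDB ⇒ AC·AAD·AC·AC·CCB·AAD·AAD·DB·CCB·DB·AC·AC·CCB·AC·AC·CCB·CCB·DB
    A ↦ AC
    B ↦ DB
    C ↦ AAD
    D ↦ CCB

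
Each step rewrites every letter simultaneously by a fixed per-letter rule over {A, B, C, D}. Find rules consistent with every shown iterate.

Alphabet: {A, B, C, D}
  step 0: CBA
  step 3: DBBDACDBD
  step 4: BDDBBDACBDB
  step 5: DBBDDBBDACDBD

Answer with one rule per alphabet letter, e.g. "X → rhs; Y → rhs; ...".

A->BD, B->D, C->AC, D->B

  step 4 ⇒ step 5: BDDBBDACBDB ⇒ D·B·B·D·D·B·BD·AC·D·B·D
    A ↦ BD
    B ↦ D
    C ↦ AC
    D ↦ B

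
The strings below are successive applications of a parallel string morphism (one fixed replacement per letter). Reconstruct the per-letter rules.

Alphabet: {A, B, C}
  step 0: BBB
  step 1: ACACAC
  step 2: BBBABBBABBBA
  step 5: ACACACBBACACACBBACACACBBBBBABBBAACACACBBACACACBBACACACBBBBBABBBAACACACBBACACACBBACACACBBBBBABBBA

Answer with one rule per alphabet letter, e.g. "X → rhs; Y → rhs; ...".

A->BB, B->AC, C->BA

  step 1 ⇒ step 2: ACACAC ⇒ BB·BA·BB·BA·BB·BA
    A ↦ BB
    C ↦ BA
  step 0 ⇒ step 1: BBB ⇒ AC·AC·AC
    B ↦ AC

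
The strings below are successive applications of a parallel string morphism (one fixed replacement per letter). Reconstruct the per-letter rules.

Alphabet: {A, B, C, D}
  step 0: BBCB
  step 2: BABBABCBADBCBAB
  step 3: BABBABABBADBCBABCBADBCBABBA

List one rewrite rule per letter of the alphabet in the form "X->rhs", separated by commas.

  step 2 ⇒ step 3: BABBABCBADBCBAB ⇒ BA·B·BA·BA·B·BA·DBC·BA·B·C·BA·DBC·BA·B·BA
    A ↦ B
    B ↦ BA
    C ↦ DBC
    D ↦ C

A->B, B->BA, C->DBC, D->C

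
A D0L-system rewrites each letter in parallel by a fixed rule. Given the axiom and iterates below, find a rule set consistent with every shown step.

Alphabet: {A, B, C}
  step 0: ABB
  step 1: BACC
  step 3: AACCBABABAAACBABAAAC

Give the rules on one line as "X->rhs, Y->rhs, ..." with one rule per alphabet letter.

A->BA, B->C, C->AAC

  step 0 ⇒ step 1: ABB ⇒ BA·C·C
    A ↦ BA
    B ↦ C
    C ↦ AAC  (constrained at step 1)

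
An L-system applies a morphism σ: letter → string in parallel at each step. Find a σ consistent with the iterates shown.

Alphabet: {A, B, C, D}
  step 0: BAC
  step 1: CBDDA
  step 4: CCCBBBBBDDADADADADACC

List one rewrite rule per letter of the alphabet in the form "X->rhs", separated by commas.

  step 0 ⇒ step 1: BAC ⇒ C·BD·DA
    A ↦ BD
    B ↦ C
    C ↦ DA
    D ↦ BB  (constrained at step 1)

A->BD, B->C, C->DA, D->BB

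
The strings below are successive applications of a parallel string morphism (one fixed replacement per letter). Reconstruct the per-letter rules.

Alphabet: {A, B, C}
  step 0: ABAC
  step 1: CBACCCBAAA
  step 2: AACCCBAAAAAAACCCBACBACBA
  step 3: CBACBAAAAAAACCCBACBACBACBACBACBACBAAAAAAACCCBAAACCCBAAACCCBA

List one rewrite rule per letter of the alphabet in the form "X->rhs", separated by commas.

  step 2 ⇒ step 3: AACCCBAAAAAAACCCBACBACBA ⇒ CBA·CBA·AA·AA·AA·CC·CBA·CBA·CBA·CBA·CBA·CBA·CBA·AA·AA·AA·CC·CBA·AA·CC·CBA·AA·CC·CBA
    A ↦ CBA
    B ↦ CC
    C ↦ AA

A->CBA, B->CC, C->AA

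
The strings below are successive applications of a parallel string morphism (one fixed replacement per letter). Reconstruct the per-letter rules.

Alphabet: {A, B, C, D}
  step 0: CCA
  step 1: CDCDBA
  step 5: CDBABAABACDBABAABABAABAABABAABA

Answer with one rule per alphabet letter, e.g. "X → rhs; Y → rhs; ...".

A->BA, B->A, C->CD, D->B

  step 0 ⇒ step 1: CCA ⇒ CD·CD·BA
    A ↦ BA
    C ↦ CD
    B ↦ A  (constrained at step 1)
    D ↦ B  (constrained at step 1)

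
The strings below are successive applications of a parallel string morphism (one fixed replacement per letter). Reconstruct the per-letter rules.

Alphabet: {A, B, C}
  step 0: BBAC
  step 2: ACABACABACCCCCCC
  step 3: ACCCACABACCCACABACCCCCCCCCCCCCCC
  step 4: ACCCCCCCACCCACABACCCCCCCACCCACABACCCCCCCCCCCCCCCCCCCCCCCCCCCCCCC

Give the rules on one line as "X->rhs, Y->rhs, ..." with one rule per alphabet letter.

  step 3 ⇒ step 4: ACCCACABACCCACABACCCCCCCCCCCCCCC ⇒ AC·CC·CC·CC·AC·CC·AC·AB·AC·CC·CC·CC·AC·CC·AC·AB·AC·CC·CC·CC·CC·CC·CC·CC·CC·CC·CC·CC·CC·CC·CC·CC
    A ↦ AC
    B ↦ AB
    C ↦ CC

A->AC, B->AB, C->CC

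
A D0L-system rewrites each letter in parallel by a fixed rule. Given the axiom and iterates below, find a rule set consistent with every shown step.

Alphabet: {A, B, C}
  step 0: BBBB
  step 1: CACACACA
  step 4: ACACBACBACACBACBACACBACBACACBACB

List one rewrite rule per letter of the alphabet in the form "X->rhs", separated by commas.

A->CB, B->CA, C->A

  step 0 ⇒ step 1: BBBB ⇒ CA·CA·CA·CA
    B ↦ CA
    A ↦ CB  (constrained at step 1)
    C ↦ A  (constrained at step 1)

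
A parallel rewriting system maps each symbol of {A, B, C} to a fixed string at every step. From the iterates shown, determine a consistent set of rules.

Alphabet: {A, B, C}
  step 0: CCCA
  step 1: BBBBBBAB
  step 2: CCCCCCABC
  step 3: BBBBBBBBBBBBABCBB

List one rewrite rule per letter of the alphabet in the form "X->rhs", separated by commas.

  step 2 ⇒ step 3: CCCCCCABC ⇒ BB·BB·BB·BB·BB·BB·AB·C·BB
    A ↦ AB
    B ↦ C
    C ↦ BB

A->AB, B->C, C->BB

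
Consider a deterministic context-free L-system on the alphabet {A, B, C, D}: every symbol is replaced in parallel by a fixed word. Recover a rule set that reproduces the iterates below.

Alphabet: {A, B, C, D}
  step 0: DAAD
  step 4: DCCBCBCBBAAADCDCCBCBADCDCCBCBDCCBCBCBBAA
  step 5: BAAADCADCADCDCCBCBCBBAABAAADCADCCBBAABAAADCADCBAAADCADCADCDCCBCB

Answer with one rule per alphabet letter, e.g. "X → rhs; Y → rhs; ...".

  step 4 ⇒ step 5: DCCBCBCBBAAADCDCCBCBADCDCCBCBDCCBCBCBBAA ⇒ BA·A·A·DC·A·DC·A·DC·DC·CB·CB·CB·BA·A·BA·A·A·DC·A·DC·CB·BA·A·BA·A·A·DC·A·DC·BA·A·A·DC·A·DC·A·DC·DC·CB·CB
    A ↦ CB
    B ↦ DC
    C ↦ A
    D ↦ BA

A->CB, B->DC, C->A, D->BA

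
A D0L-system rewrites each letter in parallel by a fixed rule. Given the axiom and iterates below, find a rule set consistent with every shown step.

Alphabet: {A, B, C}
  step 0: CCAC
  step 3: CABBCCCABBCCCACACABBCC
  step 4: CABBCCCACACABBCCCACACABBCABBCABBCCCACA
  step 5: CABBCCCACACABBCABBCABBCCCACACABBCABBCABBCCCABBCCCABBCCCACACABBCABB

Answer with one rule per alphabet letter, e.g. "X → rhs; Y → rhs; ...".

A->BB, B->C, C->CA

  step 4 ⇒ step 5: CABBCCCACACABBCCCACACABBCABBCABBCCCACA ⇒ CA·BB·C·C·CA·CA·CA·BB·CA·BB·CA·BB·C·C·CA·CA·CA·BB·CA·BB·CA·BB·C·C·CA·BB·C·C·CA·BB·C·C·CA·CA·CA·BB·CA·BB
    A ↦ BB
    B ↦ C
    C ↦ CA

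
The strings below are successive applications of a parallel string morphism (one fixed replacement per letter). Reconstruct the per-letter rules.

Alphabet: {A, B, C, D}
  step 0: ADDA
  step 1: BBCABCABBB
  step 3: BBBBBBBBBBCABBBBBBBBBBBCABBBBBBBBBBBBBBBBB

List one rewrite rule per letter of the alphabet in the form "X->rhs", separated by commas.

  step 0 ⇒ step 1: ADDA ⇒ BB·CAB·CAB·BB
    A ↦ BB
    D ↦ CAB
    B ↦ BB  (constrained at step 1)
    C ↦ AD  (constrained at step 1)

A->BB, B->BB, C->AD, D->CAB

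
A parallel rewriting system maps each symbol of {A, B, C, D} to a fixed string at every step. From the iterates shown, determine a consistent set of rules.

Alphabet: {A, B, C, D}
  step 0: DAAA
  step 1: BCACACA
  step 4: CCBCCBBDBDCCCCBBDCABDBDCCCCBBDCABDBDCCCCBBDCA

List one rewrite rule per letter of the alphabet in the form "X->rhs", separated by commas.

  step 0 ⇒ step 1: DAAA ⇒ B·CA·CA·CA
    A ↦ CA
    D ↦ B
    B ↦ CC  (constrained at step 1)
    C ↦ BD  (constrained at step 1)

A->CA, B->CC, C->BD, D->B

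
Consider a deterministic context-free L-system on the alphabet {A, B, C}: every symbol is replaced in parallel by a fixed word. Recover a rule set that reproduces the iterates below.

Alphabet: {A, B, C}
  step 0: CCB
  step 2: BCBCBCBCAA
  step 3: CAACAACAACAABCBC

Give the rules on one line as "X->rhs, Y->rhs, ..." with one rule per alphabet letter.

A->BC, B->C, C->AA

  step 2 ⇒ step 3: BCBCBCBCAA ⇒ C·AA·C·AA·C·AA·C·AA·BC·BC
    A ↦ BC
    B ↦ C
    C ↦ AA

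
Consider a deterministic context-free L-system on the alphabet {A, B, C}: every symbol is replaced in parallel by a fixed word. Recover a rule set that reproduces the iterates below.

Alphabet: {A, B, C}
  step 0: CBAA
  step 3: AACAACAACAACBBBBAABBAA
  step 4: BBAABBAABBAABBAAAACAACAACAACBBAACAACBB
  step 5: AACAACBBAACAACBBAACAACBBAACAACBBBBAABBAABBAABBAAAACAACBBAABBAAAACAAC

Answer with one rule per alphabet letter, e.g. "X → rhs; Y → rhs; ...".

  step 4 ⇒ step 5: BBAABBAABBAABBAAAACAACAACAACBBAACAACBB ⇒ AAC·AAC·B·B·AAC·AAC·B·B·AAC·AAC·B·B·AAC·AAC·B·B·B·B·AA·B·B·AA·B·B·AA·B·B·AA·AAC·AAC·B·B·AA·B·B·AA·AAC·AAC
    A ↦ B
    B ↦ AAC
    C ↦ AA

A->B, B->AAC, C->AA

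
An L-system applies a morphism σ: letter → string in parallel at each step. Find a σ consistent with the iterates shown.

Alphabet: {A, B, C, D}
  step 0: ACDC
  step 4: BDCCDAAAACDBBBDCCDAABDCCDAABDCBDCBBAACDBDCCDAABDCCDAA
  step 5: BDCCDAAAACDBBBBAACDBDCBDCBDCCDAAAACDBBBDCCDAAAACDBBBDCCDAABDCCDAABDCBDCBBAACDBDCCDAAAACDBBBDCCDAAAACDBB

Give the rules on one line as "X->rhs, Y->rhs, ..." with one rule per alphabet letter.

  step 4 ⇒ step 5: BDCCDAAAACDBBBDCCDAABDCCDAABDCBDCBBAACDBDCCDAABDCCDAA ⇒ BDC·CD·AA·AA·CD·B·B·B·B·AA·CD·BDC·BDC·BDC·CD·AA·AA·CD·B·B·BDC·CD·AA·AA·CD·B·B·BDC·CD·AA·BDC·CD·AA·BDC·BDC·B·B·AA·CD·BDC·CD·AA·AA·CD·B·B·BDC·CD·AA·AA·CD·B·B
    A ↦ B
    B ↦ BDC
    C ↦ AA
    D ↦ CD

A->B, B->BDC, C->AA, D->CD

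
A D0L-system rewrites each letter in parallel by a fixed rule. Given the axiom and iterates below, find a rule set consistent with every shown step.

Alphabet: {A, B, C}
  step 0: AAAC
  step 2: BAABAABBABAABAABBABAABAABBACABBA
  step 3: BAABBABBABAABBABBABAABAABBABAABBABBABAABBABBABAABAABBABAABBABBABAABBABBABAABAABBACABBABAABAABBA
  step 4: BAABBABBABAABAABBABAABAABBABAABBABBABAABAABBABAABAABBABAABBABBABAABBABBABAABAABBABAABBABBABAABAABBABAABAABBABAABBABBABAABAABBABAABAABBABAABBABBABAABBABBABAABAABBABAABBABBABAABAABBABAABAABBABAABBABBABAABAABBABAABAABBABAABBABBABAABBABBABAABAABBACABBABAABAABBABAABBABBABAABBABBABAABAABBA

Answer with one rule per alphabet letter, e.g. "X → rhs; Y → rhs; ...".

  step 3 ⇒ step 4: BAABBABBABAABBABBABAABAABBABAABBABBABAABBABBABAABAABBABAABBABBABAABBABBABAABAABBACABBABAABAABBA ⇒ BAA·BBA·BBA·BAA·BAA·BBA·BAA·BAA·BBA·BAA·BBA·BBA·BAA·BAA·BBA·BAA·BAA·BBA·BAA·BBA·BBA·BAA·BBA·BBA·BAA·BAA·BBA·BAA·BBA·BBA·BAA·BAA·BBA·BAA·BAA·BBA·BAA·BBA·BBA·BAA·BAA·BBA·BAA·BAA·BBA·BAA·BBA·BBA·BAA·BBA·BBA·BAA·BAA·BBA·BAA·BBA·BBA·BAA·BAA·BBA·BAA·BAA·BBA·BAA·BBA·BBA·BAA·BAA·BBA·BAA·BAA·BBA·BAA·BBA·BBA·BAA·BBA·BBA·BAA·BAA·BBA·CA·BBA·BAA·BAA·BBA·BAA·BBA·BBA·BAA·BBA·BBA·BAA·BAA·BBA
    A ↦ BBA
    B ↦ BAA
    C ↦ CA

A->BBA, B->BAA, C->CA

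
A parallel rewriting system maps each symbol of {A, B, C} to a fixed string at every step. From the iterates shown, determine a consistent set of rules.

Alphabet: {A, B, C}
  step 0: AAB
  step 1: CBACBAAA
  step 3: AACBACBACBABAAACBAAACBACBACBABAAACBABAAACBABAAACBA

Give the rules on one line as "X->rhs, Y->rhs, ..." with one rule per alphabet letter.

A->CBA, B->AA, C->BA

  step 0 ⇒ step 1: AAB ⇒ CBA·CBA·AA
    A ↦ CBA
    B ↦ AA
    C ↦ BA  (constrained at step 1)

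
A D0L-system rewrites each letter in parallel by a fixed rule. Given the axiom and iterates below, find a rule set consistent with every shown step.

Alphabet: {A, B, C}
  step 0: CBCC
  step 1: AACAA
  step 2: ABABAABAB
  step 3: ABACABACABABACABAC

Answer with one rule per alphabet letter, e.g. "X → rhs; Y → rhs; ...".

A->AB, B->AC, C->A

  step 2 ⇒ step 3: ABABAABAB ⇒ AB·AC·AB·AC·AB·AB·AC·AB·AC
    A ↦ AB
    B ↦ AC
  step 0 ⇒ step 1: CBCC ⇒ A·AC·A·A
    C ↦ A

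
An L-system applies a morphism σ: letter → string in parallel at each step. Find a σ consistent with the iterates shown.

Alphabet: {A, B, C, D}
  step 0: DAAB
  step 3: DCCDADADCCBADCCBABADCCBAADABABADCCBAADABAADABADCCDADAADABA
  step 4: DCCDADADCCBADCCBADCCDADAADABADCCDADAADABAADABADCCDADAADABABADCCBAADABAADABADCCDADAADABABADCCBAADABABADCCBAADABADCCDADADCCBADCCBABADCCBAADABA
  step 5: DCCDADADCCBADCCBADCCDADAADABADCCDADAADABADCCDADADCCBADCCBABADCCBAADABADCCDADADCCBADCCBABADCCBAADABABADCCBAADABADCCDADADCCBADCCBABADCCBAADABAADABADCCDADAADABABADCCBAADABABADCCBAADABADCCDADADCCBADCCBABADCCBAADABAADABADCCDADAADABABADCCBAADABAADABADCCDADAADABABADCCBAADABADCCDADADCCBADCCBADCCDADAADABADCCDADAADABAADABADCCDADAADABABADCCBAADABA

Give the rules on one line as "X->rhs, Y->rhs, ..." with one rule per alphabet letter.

  step 4 ⇒ step 5: DCCDADADCCBADCCBADCCDADAADABADCCDADAADABAADABADCCDADAADABABADCCBAADABAADABADCCDADAADABABADCCBAADABABADCCBAADABADCCDADADCCBADCCBABADCCBAADABA ⇒ DCC·DA·DA·DCC·BA·DCC·BA·DCC·DA·DA·ADA·BA·DCC·DA·DA·ADA·BA·DCC·DA·DA·DCC·BA·DCC·BA·BA·DCC·BA·ADA·BA·DCC·DA·DA·DCC·BA·DCC·BA·BA·DCC·BA·ADA·BA·BA·DCC·BA·ADA·BA·DCC·DA·DA·DCC·BA·DCC·BA·BA·DCC·BA·ADA·BA·ADA·BA·DCC·DA·DA·ADA·BA·BA·DCC·BA·ADA·BA·BA·DCC·BA·ADA·BA·DCC·DA·DA·DCC·BA·DCC·BA·BA·DCC·BA·ADA·BA·ADA·BA·DCC·DA·DA·ADA·BA·BA·DCC·BA·ADA·BA·ADA·BA·DCC·DA·DA·ADA·BA·BA·DCC·BA·ADA·BA·DCC·DA·DA·DCC·BA·DCC·BA·DCC·DA·DA·ADA·BA·DCC·DA·DA·ADA·BA·ADA·BA·DCC·DA·DA·ADA·BA·BA·DCC·BA·ADA·BA
    A ↦ BA
    B ↦ ADA
    C ↦ DA
    D ↦ DCC

A->BA, B->ADA, C->DA, D->DCC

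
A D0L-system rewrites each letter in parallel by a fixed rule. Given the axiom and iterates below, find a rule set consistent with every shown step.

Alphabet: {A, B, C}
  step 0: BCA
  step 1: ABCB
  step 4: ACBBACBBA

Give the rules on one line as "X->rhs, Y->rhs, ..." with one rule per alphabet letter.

  step 0 ⇒ step 1: BCA ⇒ A·B·CB
    A ↦ CB
    B ↦ A
    C ↦ B

A->CB, B->A, C->B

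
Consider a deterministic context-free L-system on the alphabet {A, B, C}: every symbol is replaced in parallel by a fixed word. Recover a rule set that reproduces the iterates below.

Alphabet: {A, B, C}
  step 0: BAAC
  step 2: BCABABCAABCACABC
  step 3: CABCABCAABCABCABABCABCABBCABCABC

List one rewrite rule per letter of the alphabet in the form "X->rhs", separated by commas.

  step 2 ⇒ step 3: BCABABCAABCACABC ⇒ CA·BC·AB·CA·AB·CA·BC·AB·AB·CA·BC·AB·BC·AB·CA·BC
    A ↦ AB
    B ↦ CA
    C ↦ BC

A->AB, B->CA, C->BC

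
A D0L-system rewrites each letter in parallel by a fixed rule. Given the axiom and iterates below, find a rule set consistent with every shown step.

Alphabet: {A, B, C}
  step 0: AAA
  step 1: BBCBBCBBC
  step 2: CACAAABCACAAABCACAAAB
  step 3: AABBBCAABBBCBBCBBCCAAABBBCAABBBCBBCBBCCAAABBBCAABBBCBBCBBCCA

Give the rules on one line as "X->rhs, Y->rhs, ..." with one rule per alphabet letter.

A->BBC, B->CA, C->AAB

  step 2 ⇒ step 3: CACAAABCACAAABCACAAAB ⇒ AAB·BBC·AAB·BBC·BBC·BBC·CA·AAB·BBC·AAB·BBC·BBC·BBC·CA·AAB·BBC·AAB·BBC·BBC·BBC·CA
    A ↦ BBC
    B ↦ CA
    C ↦ AAB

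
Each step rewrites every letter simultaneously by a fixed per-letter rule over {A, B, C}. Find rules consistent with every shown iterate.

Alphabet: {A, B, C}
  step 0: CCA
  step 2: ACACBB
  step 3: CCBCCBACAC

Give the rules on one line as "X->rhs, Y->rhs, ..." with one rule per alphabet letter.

  step 2 ⇒ step 3: ACACBB ⇒ CC·B·CC·B·AC·AC
    A ↦ CC
    B ↦ AC
    C ↦ B

A->CC, B->AC, C->B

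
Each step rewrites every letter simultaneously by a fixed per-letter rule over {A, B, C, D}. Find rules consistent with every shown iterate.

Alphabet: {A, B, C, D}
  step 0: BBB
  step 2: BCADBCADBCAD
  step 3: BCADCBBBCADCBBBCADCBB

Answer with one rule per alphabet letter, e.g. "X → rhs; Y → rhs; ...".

  step 2 ⇒ step 3: BCADBCADBCAD ⇒ BC·AD·C·BB·BC·AD·C·BB·BC·AD·C·BB
    A ↦ C
    B ↦ BC
    C ↦ AD
    D ↦ BB

A->C, B->BC, C->AD, D->BB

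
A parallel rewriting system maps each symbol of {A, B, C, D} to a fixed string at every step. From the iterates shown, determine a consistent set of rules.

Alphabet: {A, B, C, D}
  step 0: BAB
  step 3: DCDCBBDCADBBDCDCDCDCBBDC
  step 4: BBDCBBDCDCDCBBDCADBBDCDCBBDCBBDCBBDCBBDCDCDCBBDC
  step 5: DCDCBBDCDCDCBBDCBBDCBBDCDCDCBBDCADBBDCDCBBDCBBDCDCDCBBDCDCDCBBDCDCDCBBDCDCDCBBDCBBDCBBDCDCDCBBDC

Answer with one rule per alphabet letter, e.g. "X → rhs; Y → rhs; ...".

  step 4 ⇒ step 5: BBDCBBDCDCDCBBDCADBBDCDCBBDCBBDCBBDCBBDCDCDCBBDC ⇒ DC·DC·BB·DC·DC·DC·BB·DC·BB·DC·BB·DC·DC·DC·BB·DC·AD·BB·DC·DC·BB·DC·BB·DC·DC·DC·BB·DC·DC·DC·BB·DC·DC·DC·BB·DC·DC·DC·BB·DC·BB·DC·BB·DC·DC·DC·BB·DC
    A ↦ AD
    B ↦ DC
    C ↦ DC
    D ↦ BB

A->AD, B->DC, C->DC, D->BB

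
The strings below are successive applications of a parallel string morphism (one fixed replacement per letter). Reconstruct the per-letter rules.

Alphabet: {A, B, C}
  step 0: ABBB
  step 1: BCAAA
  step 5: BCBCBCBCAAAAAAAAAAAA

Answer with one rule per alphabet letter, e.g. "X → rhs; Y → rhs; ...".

  step 0 ⇒ step 1: ABBB ⇒ BC·A·A·A
    A ↦ BC
    B ↦ A
    C ↦ A  (constrained at step 1)

A->BC, B->A, C->A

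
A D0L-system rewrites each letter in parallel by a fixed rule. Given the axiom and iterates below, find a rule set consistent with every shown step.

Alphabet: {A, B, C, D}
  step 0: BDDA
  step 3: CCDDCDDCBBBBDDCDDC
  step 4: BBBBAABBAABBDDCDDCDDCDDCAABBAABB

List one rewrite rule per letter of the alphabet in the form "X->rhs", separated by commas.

A->C, B->DDC, C->BB, D->A

  step 3 ⇒ step 4: CCDDCDDCBBBBDDCDDC ⇒ BB·BB·A·A·BB·A·A·BB·DDC·DDC·DDC·DDC·A·A·BB·A·A·BB
    B ↦ DDC
    C ↦ BB
    D ↦ A
    A ↦ C  (constrained at step 0)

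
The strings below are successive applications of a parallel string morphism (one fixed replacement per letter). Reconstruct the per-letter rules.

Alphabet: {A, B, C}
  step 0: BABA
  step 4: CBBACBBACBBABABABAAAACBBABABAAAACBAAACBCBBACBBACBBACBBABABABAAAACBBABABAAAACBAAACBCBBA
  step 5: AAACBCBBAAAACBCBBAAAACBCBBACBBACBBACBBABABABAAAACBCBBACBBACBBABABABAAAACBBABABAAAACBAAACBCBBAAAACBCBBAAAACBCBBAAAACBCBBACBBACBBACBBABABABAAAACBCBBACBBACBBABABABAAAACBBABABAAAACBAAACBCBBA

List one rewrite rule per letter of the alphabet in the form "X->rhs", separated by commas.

A->BA, B->CB, C->AAA

  step 4 ⇒ step 5: CBBACBBACBBABABABAAAACBBABABAAAACBAAACBCBBACBBACBBACBBABABABAAAACBBABABAAAACBAAACBCBBA ⇒ AAA·CB·CB·BA·AAA·CB·CB·BA·AAA·CB·CB·BA·CB·BA·CB·BA·CB·BA·BA·BA·BA·AAA·CB·CB·BA·CB·BA·CB·BA·BA·BA·BA·AAA·CB·BA·BA·BA·AAA·CB·AAA·CB·CB·BA·AAA·CB·CB·BA·AAA·CB·CB·BA·AAA·CB·CB·BA·CB·BA·CB·BA·CB·BA·BA·BA·BA·AAA·CB·CB·BA·CB·BA·CB·BA·BA·BA·BA·AAA·CB·BA·BA·BA·AAA·CB·AAA·CB·CB·BA
    A ↦ BA
    B ↦ CB
    C ↦ AAA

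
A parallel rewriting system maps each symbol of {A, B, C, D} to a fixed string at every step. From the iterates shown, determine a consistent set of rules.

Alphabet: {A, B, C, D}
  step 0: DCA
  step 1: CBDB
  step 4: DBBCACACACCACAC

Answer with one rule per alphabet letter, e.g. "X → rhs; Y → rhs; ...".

A->DB, B->AC, C->B, D->C

  step 0 ⇒ step 1: DCA ⇒ C·B·DB
    A ↦ DB
    C ↦ B
    D ↦ C
    B ↦ AC  (constrained at step 1)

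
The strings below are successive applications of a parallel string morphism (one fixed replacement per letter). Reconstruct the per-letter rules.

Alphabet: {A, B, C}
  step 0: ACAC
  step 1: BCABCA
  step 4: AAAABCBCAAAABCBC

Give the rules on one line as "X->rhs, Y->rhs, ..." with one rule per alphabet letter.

  step 0 ⇒ step 1: ACAC ⇒ BC·A·BC·A
    A ↦ BC
    C ↦ A
    B ↦ A  (constrained at step 1)

A->BC, B->A, C->A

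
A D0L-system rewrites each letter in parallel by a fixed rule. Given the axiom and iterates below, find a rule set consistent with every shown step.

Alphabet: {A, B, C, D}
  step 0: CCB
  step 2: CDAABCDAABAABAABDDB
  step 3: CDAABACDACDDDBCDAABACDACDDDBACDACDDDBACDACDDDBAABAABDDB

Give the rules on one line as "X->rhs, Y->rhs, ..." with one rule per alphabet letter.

A->ACD, B->DDB, C->CD, D->AAB

  step 2 ⇒ step 3: CDAABCDAABAABAABDDB ⇒ CD·AAB·ACD·ACD·DDB·CD·AAB·ACD·ACD·DDB·ACD·ACD·DDB·ACD·ACD·DDB·AAB·AAB·DDB
    A ↦ ACD
    B ↦ DDB
    C ↦ CD
    D ↦ AAB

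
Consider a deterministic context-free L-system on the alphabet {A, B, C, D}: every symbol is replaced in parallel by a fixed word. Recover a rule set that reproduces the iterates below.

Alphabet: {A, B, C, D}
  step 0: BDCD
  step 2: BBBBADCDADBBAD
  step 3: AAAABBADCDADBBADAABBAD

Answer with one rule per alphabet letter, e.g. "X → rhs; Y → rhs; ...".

  step 2 ⇒ step 3: BBBBADCDADBBAD ⇒ A·A·A·A·BB·AD·CD·AD·BB·AD·A·A·BB·AD
    A ↦ BB
    B ↦ A
    C ↦ CD
    D ↦ AD

A->BB, B->A, C->CD, D->AD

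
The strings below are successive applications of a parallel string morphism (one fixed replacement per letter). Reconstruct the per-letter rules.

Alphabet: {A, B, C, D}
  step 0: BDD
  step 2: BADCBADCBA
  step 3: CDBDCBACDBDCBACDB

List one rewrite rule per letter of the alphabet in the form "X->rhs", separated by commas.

  step 2 ⇒ step 3: BADCBADCBA ⇒ C·DB·DC·BA·C·DB·DC·BA·C·DB
    A ↦ DB
    B ↦ C
    C ↦ BA
    D ↦ DC

A->DB, B->C, C->BA, D->DC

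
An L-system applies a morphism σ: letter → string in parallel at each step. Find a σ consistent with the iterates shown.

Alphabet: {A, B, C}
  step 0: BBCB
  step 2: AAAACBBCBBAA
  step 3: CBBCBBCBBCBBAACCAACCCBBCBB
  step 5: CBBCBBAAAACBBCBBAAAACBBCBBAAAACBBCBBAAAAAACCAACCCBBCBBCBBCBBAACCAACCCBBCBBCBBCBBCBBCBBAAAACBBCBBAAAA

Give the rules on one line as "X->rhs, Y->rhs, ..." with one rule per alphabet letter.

  step 2 ⇒ step 3: AAAACBBCBBAA ⇒ CBB·CBB·CBB·CBB·AA·C·C·AA·C·C·CBB·CBB
    A ↦ CBB
    B ↦ C
    C ↦ AA

A->CBB, B->C, C->AA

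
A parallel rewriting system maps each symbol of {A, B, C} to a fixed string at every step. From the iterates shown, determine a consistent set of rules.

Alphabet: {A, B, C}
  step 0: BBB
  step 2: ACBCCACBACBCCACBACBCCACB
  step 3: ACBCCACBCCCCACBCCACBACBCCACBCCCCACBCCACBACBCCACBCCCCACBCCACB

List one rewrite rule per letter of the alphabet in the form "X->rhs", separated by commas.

  step 2 ⇒ step 3: ACBCCACBACBCCACBACBCCACB ⇒ ACB·CC·ACB·CC·CC·ACB·CC·ACB·ACB·CC·ACB·CC·CC·ACB·CC·ACB·ACB·CC·ACB·CC·CC·ACB·CC·ACB
    A ↦ ACB
    B ↦ ACB
    C ↦ CC

A->ACB, B->ACB, C->CC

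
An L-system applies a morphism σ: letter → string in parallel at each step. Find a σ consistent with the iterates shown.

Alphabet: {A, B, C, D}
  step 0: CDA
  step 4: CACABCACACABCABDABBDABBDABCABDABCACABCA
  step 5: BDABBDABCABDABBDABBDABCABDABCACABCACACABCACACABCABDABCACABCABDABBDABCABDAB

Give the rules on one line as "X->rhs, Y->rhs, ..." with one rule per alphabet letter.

A->B, B->CA, C->BDA, D->CA

  step 4 ⇒ step 5: CACABCACACABCABDABBDABBDABCABDABCACABCA ⇒ BDA·B·BDA·B·CA·BDA·B·BDA·B·BDA·B·CA·BDA·B·CA·CA·B·CA·CA·CA·B·CA·CA·CA·B·CA·BDA·B·CA·CA·B·CA·BDA·B·BDA·B·CA·BDA·B
    A ↦ B
    B ↦ CA
    C ↦ BDA
    D ↦ CA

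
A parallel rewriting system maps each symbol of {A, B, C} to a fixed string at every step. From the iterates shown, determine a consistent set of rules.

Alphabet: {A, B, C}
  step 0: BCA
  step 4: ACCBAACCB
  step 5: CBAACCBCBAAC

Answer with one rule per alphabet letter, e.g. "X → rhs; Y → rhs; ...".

A->CB, B->C, C->A

  step 4 ⇒ step 5: ACCBAACCB ⇒ CB·A·A·C·CB·CB·A·A·C
    A ↦ CB
    B ↦ C
    C ↦ A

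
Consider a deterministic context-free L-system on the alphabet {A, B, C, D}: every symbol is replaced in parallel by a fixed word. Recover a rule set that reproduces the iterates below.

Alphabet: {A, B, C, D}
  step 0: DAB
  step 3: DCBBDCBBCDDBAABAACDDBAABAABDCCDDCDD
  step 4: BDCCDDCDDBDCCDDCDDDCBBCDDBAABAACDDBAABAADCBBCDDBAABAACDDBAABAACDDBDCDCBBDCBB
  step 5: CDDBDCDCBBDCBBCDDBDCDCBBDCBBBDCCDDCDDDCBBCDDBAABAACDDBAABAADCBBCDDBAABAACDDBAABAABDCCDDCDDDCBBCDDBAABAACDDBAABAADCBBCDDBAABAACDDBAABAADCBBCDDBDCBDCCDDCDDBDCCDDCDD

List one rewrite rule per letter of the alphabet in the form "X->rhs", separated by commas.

A->BAA, B->CDD, C->DC, D->B

  step 4 ⇒ step 5: BDCCDDCDDBDCCDDCDDDCBBCDDBAABAACDDBAABAADCBBCDDBAABAACDDBAABAACDDBDCDCBBDCBB ⇒ CDD·B·DC·DC·B·B·DC·B·B·CDD·B·DC·DC·B·B·DC·B·B·B·DC·CDD·CDD·DC·B·B·CDD·BAA·BAA·CDD·BAA·BAA·DC·B·B·CDD·BAA·BAA·CDD·BAA·BAA·B·DC·CDD·CDD·DC·B·B·CDD·BAA·BAA·CDD·BAA·BAA·DC·B·B·CDD·BAA·BAA·CDD·BAA·BAA·DC·B·B·CDD·B·DC·B·DC·CDD·CDD·B·DC·CDD·CDD
    A ↦ BAA
    B ↦ CDD
    C ↦ DC
    D ↦ B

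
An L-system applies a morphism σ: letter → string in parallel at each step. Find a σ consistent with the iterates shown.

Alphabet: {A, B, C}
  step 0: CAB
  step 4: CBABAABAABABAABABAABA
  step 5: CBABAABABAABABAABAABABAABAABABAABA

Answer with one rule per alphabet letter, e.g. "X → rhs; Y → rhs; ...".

  step 4 ⇒ step 5: CBABAABAABABAABABAABA ⇒ CB·A·BA·A·BA·BA·A·BA·BA·A·BA·A·BA·BA·A·BA·A·BA·BA·A·BA
    A ↦ BA
    B ↦ A
    C ↦ CB

A->BA, B->A, C->CB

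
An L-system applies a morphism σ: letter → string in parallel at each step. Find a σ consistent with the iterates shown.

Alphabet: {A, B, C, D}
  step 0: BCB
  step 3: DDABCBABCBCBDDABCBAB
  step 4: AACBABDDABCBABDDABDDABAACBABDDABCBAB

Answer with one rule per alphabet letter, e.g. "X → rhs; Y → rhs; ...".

  step 3 ⇒ step 4: DDABCBABCBCBDDABCBAB ⇒ A·A·CB·AB·DD·AB·CB·AB·DD·AB·DD·AB·A·A·CB·AB·DD·AB·CB·AB
    A ↦ CB
    B ↦ AB
    C ↦ DD
    D ↦ A

A->CB, B->AB, C->DD, D->A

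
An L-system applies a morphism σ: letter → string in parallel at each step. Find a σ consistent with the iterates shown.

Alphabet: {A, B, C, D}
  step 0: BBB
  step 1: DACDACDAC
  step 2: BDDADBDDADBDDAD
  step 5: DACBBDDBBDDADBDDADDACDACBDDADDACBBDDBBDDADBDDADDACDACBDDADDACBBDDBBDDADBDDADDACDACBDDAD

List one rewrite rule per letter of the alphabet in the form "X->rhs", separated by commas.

  step 1 ⇒ step 2: DACDACDAC ⇒ B·DD·AD·B·DD·AD·B·DD·AD
    A ↦ DD
    C ↦ AD
    D ↦ B
  step 0 ⇒ step 1: BBB ⇒ DAC·DAC·DAC
    B ↦ DAC

A->DD, B->DAC, C->AD, D->B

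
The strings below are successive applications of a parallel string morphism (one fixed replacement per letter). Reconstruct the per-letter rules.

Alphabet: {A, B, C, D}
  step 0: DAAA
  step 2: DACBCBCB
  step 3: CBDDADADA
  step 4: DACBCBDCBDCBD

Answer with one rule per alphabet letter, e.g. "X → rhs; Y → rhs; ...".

  step 3 ⇒ step 4: CBDDADADA ⇒ D·A·CB·CB·D·CB·D·CB·D
    A ↦ D
    B ↦ A
    C ↦ D
    D ↦ CB

A->D, B->A, C->D, D->CB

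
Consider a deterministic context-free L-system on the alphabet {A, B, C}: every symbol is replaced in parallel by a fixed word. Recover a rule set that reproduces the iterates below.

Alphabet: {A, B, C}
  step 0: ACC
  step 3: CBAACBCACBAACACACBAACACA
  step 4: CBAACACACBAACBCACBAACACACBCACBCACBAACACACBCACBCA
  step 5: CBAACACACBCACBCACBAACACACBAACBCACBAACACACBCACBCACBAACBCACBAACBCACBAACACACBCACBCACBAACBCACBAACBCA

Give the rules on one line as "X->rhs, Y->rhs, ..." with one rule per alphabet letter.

  step 4 ⇒ step 5: CBAACACACBAACBCACBAACACACBCACBCACBAACACACBCACBCA ⇒ CB·AA·CA·CA·CB·CA·CB·CA·CB·AA·CA·CA·CB·AA·CB·CA·CB·AA·CA·CA·CB·CA·CB·CA·CB·AA·CB·CA·CB·AA·CB·CA·CB·AA·CA·CA·CB·CA·CB·CA·CB·AA·CB·CA·CB·AA·CB·CA
    A ↦ CA
    B ↦ AA
    C ↦ CB

A->CA, B->AA, C->CB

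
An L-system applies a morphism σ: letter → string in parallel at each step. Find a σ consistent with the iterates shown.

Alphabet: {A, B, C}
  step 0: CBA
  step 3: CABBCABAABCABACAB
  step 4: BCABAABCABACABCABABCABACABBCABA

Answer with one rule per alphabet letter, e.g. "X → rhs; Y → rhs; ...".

  step 3 ⇒ step 4: CABBCABAABCABACAB ⇒ B·CAB·A·A·B·CAB·A·CAB·CAB·A·B·CAB·A·CAB·B·CAB·A
    A ↦ CAB
    B ↦ A
    C ↦ B

A->CAB, B->A, C->B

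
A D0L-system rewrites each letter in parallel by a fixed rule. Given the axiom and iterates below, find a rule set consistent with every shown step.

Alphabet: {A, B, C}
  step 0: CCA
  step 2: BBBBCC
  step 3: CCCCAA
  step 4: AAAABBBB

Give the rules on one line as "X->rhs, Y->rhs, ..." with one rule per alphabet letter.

  step 3 ⇒ step 4: CCCCAA ⇒ A·A·A·A·BB·BB
    A ↦ BB
    C ↦ A
  step 2 ⇒ step 3: BBBBCC ⇒ C·C·C·C·A·A
    B ↦ C

A->BB, B->C, C->A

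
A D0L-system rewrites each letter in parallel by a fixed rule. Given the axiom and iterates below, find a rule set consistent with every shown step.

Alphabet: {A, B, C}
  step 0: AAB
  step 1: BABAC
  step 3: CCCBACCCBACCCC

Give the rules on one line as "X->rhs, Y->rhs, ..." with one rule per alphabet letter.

A->BA, B->C, C->CC

  step 0 ⇒ step 1: AAB ⇒ BA·BA·C
    A ↦ BA
    B ↦ C
    C ↦ CC  (constrained at step 1)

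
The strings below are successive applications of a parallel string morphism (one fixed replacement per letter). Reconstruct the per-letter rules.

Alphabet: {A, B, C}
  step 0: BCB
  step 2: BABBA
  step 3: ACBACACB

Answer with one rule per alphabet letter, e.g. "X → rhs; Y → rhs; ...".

A->B, B->AC, C->A

  step 2 ⇒ step 3: BABBA ⇒ AC·B·AC·AC·B
    A ↦ B
    B ↦ AC
    C ↦ A  (constrained at step 0)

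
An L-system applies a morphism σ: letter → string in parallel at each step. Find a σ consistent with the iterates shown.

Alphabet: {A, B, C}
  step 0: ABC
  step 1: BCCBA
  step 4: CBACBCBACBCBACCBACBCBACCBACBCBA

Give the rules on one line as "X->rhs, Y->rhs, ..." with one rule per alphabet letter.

  step 0 ⇒ step 1: ABC ⇒ B·C·CBA
    A ↦ B
    B ↦ C
    C ↦ CBA

A->B, B->C, C->CBA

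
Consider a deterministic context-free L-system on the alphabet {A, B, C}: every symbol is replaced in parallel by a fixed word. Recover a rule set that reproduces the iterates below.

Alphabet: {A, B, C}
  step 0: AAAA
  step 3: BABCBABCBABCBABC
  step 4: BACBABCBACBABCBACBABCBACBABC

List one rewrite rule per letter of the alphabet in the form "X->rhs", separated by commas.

  step 3 ⇒ step 4: BABCBABCBABCBABC ⇒ BA·C·BA·BC·BA·C·BA·BC·BA·C·BA·BC·BA·C·BA·BC
    A ↦ C
    B ↦ BA
    C ↦ BC

A->C, B->BA, C->BC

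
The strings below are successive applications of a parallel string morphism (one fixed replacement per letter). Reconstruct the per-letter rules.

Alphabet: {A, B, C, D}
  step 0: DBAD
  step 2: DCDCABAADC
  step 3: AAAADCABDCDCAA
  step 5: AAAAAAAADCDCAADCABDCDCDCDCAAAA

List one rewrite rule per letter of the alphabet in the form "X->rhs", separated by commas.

  step 2 ⇒ step 3: DCDCABAADC ⇒ A·A·A·A·DC·AB·DC·DC·A·A
    A ↦ DC
    B ↦ AB
    C ↦ A
    D ↦ A

A->DC, B->AB, C->A, D->A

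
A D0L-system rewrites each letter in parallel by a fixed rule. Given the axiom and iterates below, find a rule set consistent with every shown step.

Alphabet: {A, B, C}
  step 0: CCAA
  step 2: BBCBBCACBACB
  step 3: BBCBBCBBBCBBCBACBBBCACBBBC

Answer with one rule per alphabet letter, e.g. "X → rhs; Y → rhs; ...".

A->AC, B->BBC, C->B

  step 2 ⇒ step 3: BBCBBCACBACB ⇒ BBC·BBC·B·BBC·BBC·B·AC·B·BBC·AC·B·BBC
    A ↦ AC
    B ↦ BBC
    C ↦ B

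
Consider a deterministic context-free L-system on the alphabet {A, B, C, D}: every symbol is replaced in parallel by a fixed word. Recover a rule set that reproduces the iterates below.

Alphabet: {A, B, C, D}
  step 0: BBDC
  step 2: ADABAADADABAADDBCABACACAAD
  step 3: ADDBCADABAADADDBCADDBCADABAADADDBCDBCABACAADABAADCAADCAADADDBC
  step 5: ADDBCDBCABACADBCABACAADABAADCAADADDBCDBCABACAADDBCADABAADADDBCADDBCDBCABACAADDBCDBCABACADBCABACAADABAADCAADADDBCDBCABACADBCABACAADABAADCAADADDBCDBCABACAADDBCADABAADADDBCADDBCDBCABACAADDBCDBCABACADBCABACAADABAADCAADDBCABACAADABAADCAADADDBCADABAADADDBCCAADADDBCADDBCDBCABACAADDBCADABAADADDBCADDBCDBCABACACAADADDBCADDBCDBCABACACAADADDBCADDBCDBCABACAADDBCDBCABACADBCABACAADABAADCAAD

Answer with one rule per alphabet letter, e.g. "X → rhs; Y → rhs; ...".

A->AD, B->ABA, C->CA, D->DBC

  step 2 ⇒ step 3: ADABAADADABAADDBCABACACAAD ⇒ AD·DBC·AD·ABA·AD·AD·DBC·AD·DBC·AD·ABA·AD·AD·DBC·DBC·ABA·CA·AD·ABA·AD·CA·AD·CA·AD·AD·DBC
    A ↦ AD
    B ↦ ABA
    C ↦ CA
    D ↦ DBC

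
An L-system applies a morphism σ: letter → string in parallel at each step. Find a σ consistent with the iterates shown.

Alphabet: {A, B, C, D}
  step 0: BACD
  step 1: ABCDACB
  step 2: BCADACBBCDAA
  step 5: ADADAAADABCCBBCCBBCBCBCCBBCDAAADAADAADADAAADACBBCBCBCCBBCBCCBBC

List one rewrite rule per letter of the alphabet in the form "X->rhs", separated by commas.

A->BC, B->A, C->DA, D->CB

  step 1 ⇒ step 2: ABCDACB ⇒ BC·A·DA·CB·BC·DA·A
    A ↦ BC
    B ↦ A
    C ↦ DA
    D ↦ CB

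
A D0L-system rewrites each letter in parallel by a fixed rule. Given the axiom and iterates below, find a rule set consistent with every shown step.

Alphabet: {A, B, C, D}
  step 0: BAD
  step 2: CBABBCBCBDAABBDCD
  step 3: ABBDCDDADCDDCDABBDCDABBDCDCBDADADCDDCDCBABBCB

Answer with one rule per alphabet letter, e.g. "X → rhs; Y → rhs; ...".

  step 2 ⇒ step 3: CBABBCBCBDAABBDCD ⇒ ABB·DCD·DA·DCD·DCD·ABB·DCD·ABB·DCD·CB·DA·DA·DCD·DCD·CB·ABB·CB
    A ↦ DA
    B ↦ DCD
    C ↦ ABB
    D ↦ CB

A->DA, B->DCD, C->ABB, D->CB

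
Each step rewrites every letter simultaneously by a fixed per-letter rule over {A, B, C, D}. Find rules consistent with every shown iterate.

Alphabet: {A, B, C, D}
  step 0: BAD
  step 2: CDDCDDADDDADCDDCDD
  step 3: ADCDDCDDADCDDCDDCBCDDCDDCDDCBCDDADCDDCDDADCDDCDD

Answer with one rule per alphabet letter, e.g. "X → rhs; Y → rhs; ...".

A->CB, B->DD, C->AD, D->CDD

  step 2 ⇒ step 3: CDDCDDADDDADCDDCDD ⇒ AD·CDD·CDD·AD·CDD·CDD·CB·CDD·CDD·CDD·CB·CDD·AD·CDD·CDD·AD·CDD·CDD
    A ↦ CB
    C ↦ AD
    D ↦ CDD
    B ↦ DD  (constrained at step 0)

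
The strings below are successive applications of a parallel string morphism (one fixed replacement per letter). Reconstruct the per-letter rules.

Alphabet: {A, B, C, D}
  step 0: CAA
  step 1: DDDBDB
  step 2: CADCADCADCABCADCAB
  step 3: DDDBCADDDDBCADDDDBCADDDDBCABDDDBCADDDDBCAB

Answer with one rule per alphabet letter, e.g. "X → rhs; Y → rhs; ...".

  step 2 ⇒ step 3: CADCADCADCABCADCAB ⇒ DD·DB·CAD·DD·DB·CAD·DD·DB·CAD·DD·DB·CAB·DD·DB·CAD·DD·DB·CAB
    A ↦ DB
    B ↦ CAB
    C ↦ DD
    D ↦ CAD

A->DB, B->CAB, C->DD, D->CAD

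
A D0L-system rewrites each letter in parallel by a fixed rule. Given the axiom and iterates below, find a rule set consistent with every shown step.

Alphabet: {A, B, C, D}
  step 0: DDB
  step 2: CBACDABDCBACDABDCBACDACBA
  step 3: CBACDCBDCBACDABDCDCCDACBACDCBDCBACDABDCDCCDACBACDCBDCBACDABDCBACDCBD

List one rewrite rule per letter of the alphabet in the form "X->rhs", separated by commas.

  step 2 ⇒ step 3: CBACDABDCBACDABDCBACDACBA ⇒ CBA·CDC·BD·CBA·CDA·BD·CDC·CDA·CBA·CDC·BD·CBA·CDA·BD·CDC·CDA·CBA·CDC·BD·CBA·CDA·BD·CBA·CDC·BD
    A ↦ BD
    B ↦ CDC
    C ↦ CBA
    D ↦ CDA

A->BD, B->CDC, C->CBA, D->CDA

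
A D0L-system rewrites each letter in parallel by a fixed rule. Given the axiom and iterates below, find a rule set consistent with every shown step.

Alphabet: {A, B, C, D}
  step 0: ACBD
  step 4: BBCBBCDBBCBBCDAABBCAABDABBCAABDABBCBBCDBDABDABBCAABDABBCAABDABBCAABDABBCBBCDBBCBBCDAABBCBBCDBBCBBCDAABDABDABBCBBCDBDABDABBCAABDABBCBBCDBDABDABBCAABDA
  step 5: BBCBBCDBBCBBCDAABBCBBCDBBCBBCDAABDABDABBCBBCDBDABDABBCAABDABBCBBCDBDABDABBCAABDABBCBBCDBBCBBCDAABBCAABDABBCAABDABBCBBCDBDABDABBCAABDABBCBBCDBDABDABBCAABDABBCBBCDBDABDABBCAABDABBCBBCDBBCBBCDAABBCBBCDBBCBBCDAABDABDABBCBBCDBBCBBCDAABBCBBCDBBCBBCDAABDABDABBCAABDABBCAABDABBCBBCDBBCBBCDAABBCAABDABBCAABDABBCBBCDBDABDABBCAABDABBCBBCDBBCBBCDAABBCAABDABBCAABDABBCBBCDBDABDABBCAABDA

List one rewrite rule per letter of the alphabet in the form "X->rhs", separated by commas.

  step 4 ⇒ step 5: BBCBBCDBBCBBCDAABBCAABDABBCAABDABBCBBCDBDABDABBCAABDABBCAABDABBCAABDABBCBBCDBBCBBCDAABBCBBCDBBCBBCDAABDABDABBCBBCDBDABDABBCAABDABBCBBCDBDABDABBCAABDA ⇒ BBC·BBC·D·BBC·BBC·D·AA·BBC·BBC·D·BBC·BBC·D·AA·BDA·BDA·BBC·BBC·D·BDA·BDA·BBC·AA·BDA·BBC·BBC·D·BDA·BDA·BBC·AA·BDA·BBC·BBC·D·BBC·BBC·D·AA·BBC·AA·BDA·BBC·AA·BDA·BBC·BBC·D·BDA·BDA·BBC·AA·BDA·BBC·BBC·D·BDA·BDA·BBC·AA·BDA·BBC·BBC·D·BDA·BDA·BBC·AA·BDA·BBC·BBC·D·BBC·BBC·D·AA·BBC·BBC·D·BBC·BBC·D·AA·BDA·BDA·BBC·BBC·D·BBC·BBC·D·AA·BBC·BBC·D·BBC·BBC·D·AA·BDA·BDA·BBC·AA·BDA·BBC·AA·BDA·BBC·BBC·D·BBC·BBC·D·AA·BBC·AA·BDA·BBC·AA·BDA·BBC·BBC·D·BDA·BDA·BBC·AA·BDA·BBC·BBC·D·BBC·BBC·D·AA·BBC·AA·BDA·BBC·AA·BDA·BBC·BBC·D·BDA·BDA·BBC·AA·BDA
    A ↦ BDA
    B ↦ BBC
    C ↦ D
    D ↦ AA

A->BDA, B->BBC, C->D, D->AA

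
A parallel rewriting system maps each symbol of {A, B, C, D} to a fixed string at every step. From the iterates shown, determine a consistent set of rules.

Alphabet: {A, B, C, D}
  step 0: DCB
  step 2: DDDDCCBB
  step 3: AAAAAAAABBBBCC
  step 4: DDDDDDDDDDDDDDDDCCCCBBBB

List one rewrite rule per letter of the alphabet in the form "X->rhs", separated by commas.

A->DD, B->C, C->BB, D->AA

  step 3 ⇒ step 4: AAAAAAAABBBBCC ⇒ DD·DD·DD·DD·DD·DD·DD·DD·C·C·C·C·BB·BB
    A ↦ DD
    B ↦ C
    C ↦ BB
  step 2 ⇒ step 3: DDDDCCBB ⇒ AA·AA·AA·AA·BB·BB·C·C
    D ↦ AA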